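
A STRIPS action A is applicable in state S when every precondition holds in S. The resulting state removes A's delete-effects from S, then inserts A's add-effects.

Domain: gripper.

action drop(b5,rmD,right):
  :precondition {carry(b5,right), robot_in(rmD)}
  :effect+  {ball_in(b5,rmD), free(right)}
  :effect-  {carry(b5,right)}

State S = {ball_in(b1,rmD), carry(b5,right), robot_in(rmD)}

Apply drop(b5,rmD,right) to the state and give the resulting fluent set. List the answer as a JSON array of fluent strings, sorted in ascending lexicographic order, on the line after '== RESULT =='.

Compute (S \ del) ∪ add:
  pre ⊆ S: {carry(b5,right), robot_in(rmD)} ⊆ S  — applicable
  S \ del = {ball_in(b1,rmD), robot_in(rmD)}
  ∪ add   = {ball_in(b1,rmD), ball_in(b5,rmD), free(right), robot_in(rmD)}

== RESULT ==
["ball_in(b1,rmD)", "ball_in(b5,rmD)", "free(right)", "robot_in(rmD)"]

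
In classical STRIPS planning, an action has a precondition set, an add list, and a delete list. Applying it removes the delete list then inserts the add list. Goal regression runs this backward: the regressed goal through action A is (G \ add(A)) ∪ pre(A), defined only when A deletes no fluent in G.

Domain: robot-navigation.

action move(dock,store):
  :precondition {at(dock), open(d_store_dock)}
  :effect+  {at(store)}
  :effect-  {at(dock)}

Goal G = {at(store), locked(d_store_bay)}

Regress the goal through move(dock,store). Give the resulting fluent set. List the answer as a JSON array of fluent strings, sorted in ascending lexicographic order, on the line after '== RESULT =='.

Compute (G \ add) ∪ pre:
  G ∩ del = {}  (empty — regression defined)
  G \ add = {at(store), locked(d_store_bay)} \ {at(store)} = {locked(d_store_bay)}
  ∪ pre   = {locked(d_store_bay)} ∪ {at(dock), open(d_store_dock)}
          = {at(dock), locked(d_store_bay), open(d_store_dock)}

== RESULT ==
["at(dock)", "locked(d_store_bay)", "open(d_store_dock)"]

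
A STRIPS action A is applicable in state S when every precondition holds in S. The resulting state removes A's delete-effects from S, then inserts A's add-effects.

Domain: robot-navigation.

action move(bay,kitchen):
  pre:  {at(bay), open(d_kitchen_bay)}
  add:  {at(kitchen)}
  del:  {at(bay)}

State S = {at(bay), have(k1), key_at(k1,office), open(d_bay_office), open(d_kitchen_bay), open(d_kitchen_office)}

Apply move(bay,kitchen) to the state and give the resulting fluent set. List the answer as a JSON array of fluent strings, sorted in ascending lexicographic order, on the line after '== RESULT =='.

Progress:
  pre ⊆ S: {at(bay), open(d_kitchen_bay)} ⊆ S  — applicable
  S \ del = {have(k1), key_at(k1,office), open(d_bay_office), open(d_kitchen_bay), open(d_kitchen_office)}
  ∪ add   = {at(kitchen), have(k1), key_at(k1,office), open(d_bay_office), open(d_kitchen_bay), open(d_kitchen_office)}

== RESULT ==
["at(kitchen)", "have(k1)", "key_at(k1,office)", "open(d_bay_office)", "open(d_kitchen_bay)", "open(d_kitchen_office)"]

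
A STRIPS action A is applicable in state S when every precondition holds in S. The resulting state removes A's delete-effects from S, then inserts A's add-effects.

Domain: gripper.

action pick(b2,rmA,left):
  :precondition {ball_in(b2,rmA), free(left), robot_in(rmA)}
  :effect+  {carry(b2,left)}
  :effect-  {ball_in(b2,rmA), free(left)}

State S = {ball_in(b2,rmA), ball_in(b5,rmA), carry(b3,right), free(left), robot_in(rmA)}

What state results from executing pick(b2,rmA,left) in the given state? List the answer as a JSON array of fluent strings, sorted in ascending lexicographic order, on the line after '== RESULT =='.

Progress:
  pre ⊆ S: {ball_in(b2,rmA), free(left), robot_in(rmA)} ⊆ S  — applicable
  S \ del = {ball_in(b5,rmA), carry(b3,right), robot_in(rmA)}
  ∪ add   = {ball_in(b5,rmA), carry(b2,left), carry(b3,right), robot_in(rmA)}

== RESULT ==
["ball_in(b5,rmA)", "carry(b2,left)", "carry(b3,right)", "robot_in(rmA)"]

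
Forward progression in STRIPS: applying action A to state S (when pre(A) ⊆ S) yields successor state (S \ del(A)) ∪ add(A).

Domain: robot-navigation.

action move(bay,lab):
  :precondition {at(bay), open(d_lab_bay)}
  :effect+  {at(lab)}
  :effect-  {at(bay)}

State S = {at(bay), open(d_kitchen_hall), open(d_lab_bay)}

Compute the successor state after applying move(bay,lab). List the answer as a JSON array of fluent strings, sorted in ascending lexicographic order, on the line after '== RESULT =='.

Progress:
  pre ⊆ S: {at(bay), open(d_lab_bay)} ⊆ S  — applicable
  S \ del = {open(d_kitchen_hall), open(d_lab_bay)}
  ∪ add   = {at(lab), open(d_kitchen_hall), open(d_lab_bay)}

== RESULT ==
["at(lab)", "open(d_kitchen_hall)", "open(d_lab_bay)"]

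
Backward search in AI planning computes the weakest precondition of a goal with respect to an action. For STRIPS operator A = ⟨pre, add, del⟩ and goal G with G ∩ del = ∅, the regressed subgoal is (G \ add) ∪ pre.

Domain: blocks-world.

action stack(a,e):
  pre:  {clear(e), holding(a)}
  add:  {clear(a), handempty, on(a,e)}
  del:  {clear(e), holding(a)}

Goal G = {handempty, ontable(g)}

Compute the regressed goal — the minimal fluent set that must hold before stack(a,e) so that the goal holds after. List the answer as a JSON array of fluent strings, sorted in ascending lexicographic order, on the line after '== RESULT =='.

Regress:
  G ∩ del = {}  (empty — regression defined)
  G \ add = {handempty, ontable(g)} \ {clear(a), handempty, on(a,e)} = {ontable(g)}
  ∪ pre   = {ontable(g)} ∪ {clear(e), holding(a)}
          = {clear(e), holding(a), ontable(g)}

== RESULT ==
["clear(e)", "holding(a)", "ontable(g)"]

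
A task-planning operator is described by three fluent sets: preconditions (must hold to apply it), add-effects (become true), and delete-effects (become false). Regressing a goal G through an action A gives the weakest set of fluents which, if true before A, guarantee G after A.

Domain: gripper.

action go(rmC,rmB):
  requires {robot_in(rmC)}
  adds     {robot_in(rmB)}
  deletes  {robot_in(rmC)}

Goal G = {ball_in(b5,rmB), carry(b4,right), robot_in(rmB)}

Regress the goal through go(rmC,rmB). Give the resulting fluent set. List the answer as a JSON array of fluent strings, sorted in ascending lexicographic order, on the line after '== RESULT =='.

Compute (G \ add) ∪ pre:
  G ∩ del = {}  (empty — regression defined)
  G \ add = {ball_in(b5,rmB), carry(b4,right), robot_in(rmB)} \ {robot_in(rmB)} = {ball_in(b5,rmB), carry(b4,right)}
  ∪ pre   = {ball_in(b5,rmB), carry(b4,right)} ∪ {robot_in(rmC)}
          = {ball_in(b5,rmB), carry(b4,right), robot_in(rmC)}

== RESULT ==
["ball_in(b5,rmB)", "carry(b4,right)", "robot_in(rmC)"]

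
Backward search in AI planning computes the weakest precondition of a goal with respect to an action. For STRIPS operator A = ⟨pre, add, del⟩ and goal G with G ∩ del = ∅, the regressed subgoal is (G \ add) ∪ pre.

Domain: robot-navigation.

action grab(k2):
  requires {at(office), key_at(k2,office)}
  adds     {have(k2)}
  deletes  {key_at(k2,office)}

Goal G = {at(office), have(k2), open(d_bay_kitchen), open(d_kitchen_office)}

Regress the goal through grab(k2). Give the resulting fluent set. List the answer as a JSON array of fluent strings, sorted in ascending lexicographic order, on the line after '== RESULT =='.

Compute (G \ add) ∪ pre:
  G ∩ del = {}  (empty — regression defined)
  G \ add = {at(office), have(k2), open(d_bay_kitchen), open(d_kitchen_office)} \ {have(k2)} = {at(office), open(d_bay_kitchen), open(d_kitchen_office)}
  ∪ pre   = {at(office), open(d_bay_kitchen), open(d_kitchen_office)} ∪ {at(office), key_at(k2,office)}
          = {at(office), key_at(k2,office), open(d_bay_kitchen), open(d_kitchen_office)}

== RESULT ==
["at(office)", "key_at(k2,office)", "open(d_bay_kitchen)", "open(d_kitchen_office)"]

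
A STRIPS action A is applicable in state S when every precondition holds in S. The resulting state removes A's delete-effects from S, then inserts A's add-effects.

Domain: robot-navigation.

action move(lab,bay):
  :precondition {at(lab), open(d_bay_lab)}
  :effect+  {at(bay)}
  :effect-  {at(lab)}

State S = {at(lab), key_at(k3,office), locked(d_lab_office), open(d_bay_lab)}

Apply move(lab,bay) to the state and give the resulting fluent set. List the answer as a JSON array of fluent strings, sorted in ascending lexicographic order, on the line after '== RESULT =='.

Compute (S \ del) ∪ add:
  pre ⊆ S: {at(lab), open(d_bay_lab)} ⊆ S  — applicable
  S \ del = {key_at(k3,office), locked(d_lab_office), open(d_bay_lab)}
  ∪ add   = {at(bay), key_at(k3,office), locked(d_lab_office), open(d_bay_lab)}

== RESULT ==
["at(bay)", "key_at(k3,office)", "locked(d_lab_office)", "open(d_bay_lab)"]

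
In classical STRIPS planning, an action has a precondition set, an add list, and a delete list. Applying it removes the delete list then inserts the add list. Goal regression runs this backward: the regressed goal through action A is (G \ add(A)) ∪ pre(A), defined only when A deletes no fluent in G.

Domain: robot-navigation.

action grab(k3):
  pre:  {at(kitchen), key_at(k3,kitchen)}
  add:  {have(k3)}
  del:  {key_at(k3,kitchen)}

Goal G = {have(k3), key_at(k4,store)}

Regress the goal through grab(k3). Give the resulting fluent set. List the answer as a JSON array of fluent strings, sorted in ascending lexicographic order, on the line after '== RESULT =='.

Compute (G \ add) ∪ pre:
  G ∩ del = {}  (empty — regression defined)
  G \ add = {have(k3), key_at(k4,store)} \ {have(k3)} = {key_at(k4,store)}
  ∪ pre   = {key_at(k4,store)} ∪ {at(kitchen), key_at(k3,kitchen)}
          = {at(kitchen), key_at(k3,kitchen), key_at(k4,store)}

== RESULT ==
["at(kitchen)", "key_at(k3,kitchen)", "key_at(k4,store)"]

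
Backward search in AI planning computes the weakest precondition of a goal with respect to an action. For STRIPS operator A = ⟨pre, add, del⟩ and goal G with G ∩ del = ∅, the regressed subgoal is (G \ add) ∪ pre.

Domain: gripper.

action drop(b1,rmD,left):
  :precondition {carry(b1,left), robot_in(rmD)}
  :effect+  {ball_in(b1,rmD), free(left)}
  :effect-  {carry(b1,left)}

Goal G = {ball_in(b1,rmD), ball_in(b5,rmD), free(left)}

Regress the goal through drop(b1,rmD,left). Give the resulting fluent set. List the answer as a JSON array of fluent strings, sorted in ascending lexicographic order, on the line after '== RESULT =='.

Compute (G \ add) ∪ pre:
  G ∩ del = {}  (empty — regression defined)
  G \ add = {ball_in(b1,rmD), ball_in(b5,rmD), free(left)} \ {ball_in(b1,rmD), free(left)} = {ball_in(b5,rmD)}
  ∪ pre   = {ball_in(b5,rmD)} ∪ {carry(b1,left), robot_in(rmD)}
          = {ball_in(b5,rmD), carry(b1,left), robot_in(rmD)}

== RESULT ==
["ball_in(b5,rmD)", "carry(b1,left)", "robot_in(rmD)"]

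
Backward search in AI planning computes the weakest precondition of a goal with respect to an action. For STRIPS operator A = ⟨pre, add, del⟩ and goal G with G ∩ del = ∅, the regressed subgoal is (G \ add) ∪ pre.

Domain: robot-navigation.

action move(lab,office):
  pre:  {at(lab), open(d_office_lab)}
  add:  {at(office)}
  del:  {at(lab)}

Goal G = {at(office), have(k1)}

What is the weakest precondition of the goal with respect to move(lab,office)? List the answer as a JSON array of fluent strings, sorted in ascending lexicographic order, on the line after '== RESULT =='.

Compute (G \ add) ∪ pre:
  G ∩ del = {}  (empty — regression defined)
  G \ add = {at(office), have(k1)} \ {at(office)} = {have(k1)}
  ∪ pre   = {have(k1)} ∪ {at(lab), open(d_office_lab)}
          = {at(lab), have(k1), open(d_office_lab)}

== RESULT ==
["at(lab)", "have(k1)", "open(d_office_lab)"]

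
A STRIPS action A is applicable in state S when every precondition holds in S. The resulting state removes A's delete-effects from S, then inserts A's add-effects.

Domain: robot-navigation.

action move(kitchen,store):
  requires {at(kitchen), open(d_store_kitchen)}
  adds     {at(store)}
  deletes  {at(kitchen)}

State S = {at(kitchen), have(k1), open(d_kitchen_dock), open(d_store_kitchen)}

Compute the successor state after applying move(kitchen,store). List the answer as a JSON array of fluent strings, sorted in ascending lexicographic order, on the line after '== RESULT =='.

Progress:
  pre ⊆ S: {at(kitchen), open(d_store_kitchen)} ⊆ S  — applicable
  S \ del = {have(k1), open(d_kitchen_dock), open(d_store_kitchen)}
  ∪ add   = {at(store), have(k1), open(d_kitchen_dock), open(d_store_kitchen)}

== RESULT ==
["at(store)", "have(k1)", "open(d_kitchen_dock)", "open(d_store_kitchen)"]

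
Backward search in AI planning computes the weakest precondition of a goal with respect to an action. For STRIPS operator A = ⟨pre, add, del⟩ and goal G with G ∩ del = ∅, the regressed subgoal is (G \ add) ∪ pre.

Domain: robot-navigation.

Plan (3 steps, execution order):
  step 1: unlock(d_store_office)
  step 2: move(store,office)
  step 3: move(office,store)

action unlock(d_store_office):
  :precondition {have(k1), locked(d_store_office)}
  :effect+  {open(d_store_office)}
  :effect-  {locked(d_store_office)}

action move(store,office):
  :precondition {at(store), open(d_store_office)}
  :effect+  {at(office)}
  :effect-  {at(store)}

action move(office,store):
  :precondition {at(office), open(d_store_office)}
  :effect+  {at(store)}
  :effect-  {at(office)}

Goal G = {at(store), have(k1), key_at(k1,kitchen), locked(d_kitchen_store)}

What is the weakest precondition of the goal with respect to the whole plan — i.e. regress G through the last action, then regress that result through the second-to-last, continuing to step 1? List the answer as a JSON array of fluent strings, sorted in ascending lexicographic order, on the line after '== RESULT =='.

Regress step by step:
  through step 3 (move(office,store)): drop {at(store)}, keep {have(k1), key_at(k1,kitchen), locked(d_kitchen_store)}, require {at(office), open(d_store_office)}
    → {at(office), have(k1), key_at(k1,kitchen), locked(d_kitchen_store), open(d_store_office)}
  through step 2 (move(store,office)): drop {at(office)}, keep {have(k1), key_at(k1,kitchen), locked(d_kitchen_store), open(d_store_office)}, require {at(store), open(d_store_office)}
    → {at(store), have(k1), key_at(k1,kitchen), locked(d_kitchen_store), open(d_store_office)}
  through step 1 (unlock(d_store_office)): drop {open(d_store_office)}, keep {at(store), have(k1), key_at(k1,kitchen), locked(d_kitchen_store)}, require {have(k1), locked(d_store_office)}
    → {at(store), have(k1), key_at(k1,kitchen), locked(d_kitchen_store), locked(d_store_office)}

== RESULT ==
["at(store)", "have(k1)", "key_at(k1,kitchen)", "locked(d_kitchen_store)", "locked(d_store_office)"]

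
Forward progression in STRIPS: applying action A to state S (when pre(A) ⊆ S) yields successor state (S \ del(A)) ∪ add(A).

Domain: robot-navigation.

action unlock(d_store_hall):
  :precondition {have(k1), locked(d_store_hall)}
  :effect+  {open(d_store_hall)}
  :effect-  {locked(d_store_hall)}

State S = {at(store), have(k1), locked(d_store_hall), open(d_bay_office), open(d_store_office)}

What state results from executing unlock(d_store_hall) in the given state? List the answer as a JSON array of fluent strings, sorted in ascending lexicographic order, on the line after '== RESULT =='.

Progress:
  pre ⊆ S: {have(k1), locked(d_store_hall)} ⊆ S  — applicable
  S \ del = {at(store), have(k1), open(d_bay_office), open(d_store_office)}
  ∪ add   = {at(store), have(k1), open(d_bay_office), open(d_store_hall), open(d_store_office)}

== RESULT ==
["at(store)", "have(k1)", "open(d_bay_office)", "open(d_store_hall)", "open(d_store_office)"]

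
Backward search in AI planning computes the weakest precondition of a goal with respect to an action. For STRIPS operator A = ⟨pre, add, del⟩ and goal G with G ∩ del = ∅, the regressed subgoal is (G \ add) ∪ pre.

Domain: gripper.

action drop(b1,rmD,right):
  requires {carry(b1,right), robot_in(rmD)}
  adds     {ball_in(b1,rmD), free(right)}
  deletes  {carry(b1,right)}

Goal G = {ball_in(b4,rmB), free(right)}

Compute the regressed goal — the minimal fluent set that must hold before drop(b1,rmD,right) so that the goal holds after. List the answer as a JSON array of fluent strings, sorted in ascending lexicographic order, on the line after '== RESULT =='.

Regress:
  G ∩ del = {}  (empty — regression defined)
  G \ add = {ball_in(b4,rmB), free(right)} \ {ball_in(b1,rmD), free(right)} = {ball_in(b4,rmB)}
  ∪ pre   = {ball_in(b4,rmB)} ∪ {carry(b1,right), robot_in(rmD)}
          = {ball_in(b4,rmB), carry(b1,right), robot_in(rmD)}

== RESULT ==
["ball_in(b4,rmB)", "carry(b1,right)", "robot_in(rmD)"]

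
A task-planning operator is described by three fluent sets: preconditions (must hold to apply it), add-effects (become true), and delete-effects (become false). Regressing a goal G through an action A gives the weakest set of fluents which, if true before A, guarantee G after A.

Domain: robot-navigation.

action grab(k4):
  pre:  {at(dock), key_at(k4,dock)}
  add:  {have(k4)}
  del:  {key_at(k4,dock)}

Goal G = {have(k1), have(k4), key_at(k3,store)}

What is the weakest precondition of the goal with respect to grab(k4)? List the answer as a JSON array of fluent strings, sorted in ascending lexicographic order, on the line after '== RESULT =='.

Regress:
  G ∩ del = {}  (empty — regression defined)
  G \ add = {have(k1), have(k4), key_at(k3,store)} \ {have(k4)} = {have(k1), key_at(k3,store)}
  ∪ pre   = {have(k1), key_at(k3,store)} ∪ {at(dock), key_at(k4,dock)}
          = {at(dock), have(k1), key_at(k3,store), key_at(k4,dock)}

== RESULT ==
["at(dock)", "have(k1)", "key_at(k3,store)", "key_at(k4,dock)"]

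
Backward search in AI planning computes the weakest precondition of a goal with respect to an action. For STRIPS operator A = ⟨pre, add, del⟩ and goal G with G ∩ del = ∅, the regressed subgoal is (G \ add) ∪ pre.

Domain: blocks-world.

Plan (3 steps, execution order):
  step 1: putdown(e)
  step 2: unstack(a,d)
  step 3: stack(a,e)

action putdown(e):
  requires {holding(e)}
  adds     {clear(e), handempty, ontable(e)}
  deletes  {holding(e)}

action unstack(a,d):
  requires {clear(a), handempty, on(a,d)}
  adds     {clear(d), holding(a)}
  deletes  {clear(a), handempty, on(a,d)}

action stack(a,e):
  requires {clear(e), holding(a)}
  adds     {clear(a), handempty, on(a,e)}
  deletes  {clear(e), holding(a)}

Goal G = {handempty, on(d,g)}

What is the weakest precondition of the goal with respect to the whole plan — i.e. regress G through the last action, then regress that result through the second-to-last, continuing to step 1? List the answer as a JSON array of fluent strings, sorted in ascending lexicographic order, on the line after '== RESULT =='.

Regress step by step:
  through step 3 (stack(a,e)): drop {handempty}, keep {on(d,g)}, require {clear(e), holding(a)}
    → {clear(e), holding(a), on(d,g)}
  through step 2 (unstack(a,d)): drop {holding(a)}, keep {clear(e), on(d,g)}, require {clear(a), handempty, on(a,d)}
    → {clear(a), clear(e), handempty, on(a,d), on(d,g)}
  through step 1 (putdown(e)): drop {clear(e), handempty}, keep {clear(a), on(a,d), on(d,g)}, require {holding(e)}
    → {clear(a), holding(e), on(a,d), on(d,g)}

== RESULT ==
["clear(a)", "holding(e)", "on(a,d)", "on(d,g)"]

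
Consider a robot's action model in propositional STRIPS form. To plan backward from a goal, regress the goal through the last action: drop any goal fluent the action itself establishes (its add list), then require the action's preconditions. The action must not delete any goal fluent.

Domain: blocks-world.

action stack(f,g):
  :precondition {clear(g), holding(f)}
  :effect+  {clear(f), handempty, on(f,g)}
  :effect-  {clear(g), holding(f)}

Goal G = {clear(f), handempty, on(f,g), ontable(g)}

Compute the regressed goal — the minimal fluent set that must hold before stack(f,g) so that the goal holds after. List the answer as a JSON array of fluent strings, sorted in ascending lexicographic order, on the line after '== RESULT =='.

Compute (G \ add) ∪ pre:
  G ∩ del = {}  (empty — regression defined)
  G \ add = {clear(f), handempty, on(f,g), ontable(g)} \ {clear(f), handempty, on(f,g)} = {ontable(g)}
  ∪ pre   = {ontable(g)} ∪ {clear(g), holding(f)}
          = {clear(g), holding(f), ontable(g)}

== RESULT ==
["clear(g)", "holding(f)", "ontable(g)"]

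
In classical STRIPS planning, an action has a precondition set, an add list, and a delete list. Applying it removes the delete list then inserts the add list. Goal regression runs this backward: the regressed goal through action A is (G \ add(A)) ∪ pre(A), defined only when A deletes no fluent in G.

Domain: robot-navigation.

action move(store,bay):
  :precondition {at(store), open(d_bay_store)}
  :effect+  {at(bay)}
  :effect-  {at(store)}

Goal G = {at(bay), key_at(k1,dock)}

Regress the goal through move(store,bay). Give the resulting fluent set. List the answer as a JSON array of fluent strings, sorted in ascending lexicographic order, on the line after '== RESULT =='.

Regress:
  G ∩ del = {}  (empty — regression defined)
  G \ add = {at(bay), key_at(k1,dock)} \ {at(bay)} = {key_at(k1,dock)}
  ∪ pre   = {key_at(k1,dock)} ∪ {at(store), open(d_bay_store)}
          = {at(store), key_at(k1,dock), open(d_bay_store)}

== RESULT ==
["at(store)", "key_at(k1,dock)", "open(d_bay_store)"]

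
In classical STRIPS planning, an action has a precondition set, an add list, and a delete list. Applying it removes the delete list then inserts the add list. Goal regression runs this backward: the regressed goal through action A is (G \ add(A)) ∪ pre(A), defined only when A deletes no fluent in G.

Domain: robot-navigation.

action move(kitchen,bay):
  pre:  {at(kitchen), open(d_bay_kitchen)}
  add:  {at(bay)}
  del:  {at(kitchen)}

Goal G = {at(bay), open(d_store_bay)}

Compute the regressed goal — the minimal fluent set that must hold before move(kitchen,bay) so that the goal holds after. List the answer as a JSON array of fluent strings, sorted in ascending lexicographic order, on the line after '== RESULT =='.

Regress:
  G ∩ del = {}  (empty — regression defined)
  G \ add = {at(bay), open(d_store_bay)} \ {at(bay)} = {open(d_store_bay)}
  ∪ pre   = {open(d_store_bay)} ∪ {at(kitchen), open(d_bay_kitchen)}
          = {at(kitchen), open(d_bay_kitchen), open(d_store_bay)}

== RESULT ==
["at(kitchen)", "open(d_bay_kitchen)", "open(d_store_bay)"]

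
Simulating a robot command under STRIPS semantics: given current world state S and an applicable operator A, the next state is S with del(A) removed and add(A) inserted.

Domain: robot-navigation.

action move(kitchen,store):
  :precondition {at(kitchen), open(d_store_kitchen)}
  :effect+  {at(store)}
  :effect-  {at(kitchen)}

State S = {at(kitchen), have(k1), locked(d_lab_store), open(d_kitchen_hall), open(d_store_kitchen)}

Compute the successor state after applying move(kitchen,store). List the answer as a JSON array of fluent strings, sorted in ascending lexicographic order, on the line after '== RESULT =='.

Compute (S \ del) ∪ add:
  pre ⊆ S: {at(kitchen), open(d_store_kitchen)} ⊆ S  — applicable
  S \ del = {have(k1), locked(d_lab_store), open(d_kitchen_hall), open(d_store_kitchen)}
  ∪ add   = {at(store), have(k1), locked(d_lab_store), open(d_kitchen_hall), open(d_store_kitchen)}

== RESULT ==
["at(store)", "have(k1)", "locked(d_lab_store)", "open(d_kitchen_hall)", "open(d_store_kitchen)"]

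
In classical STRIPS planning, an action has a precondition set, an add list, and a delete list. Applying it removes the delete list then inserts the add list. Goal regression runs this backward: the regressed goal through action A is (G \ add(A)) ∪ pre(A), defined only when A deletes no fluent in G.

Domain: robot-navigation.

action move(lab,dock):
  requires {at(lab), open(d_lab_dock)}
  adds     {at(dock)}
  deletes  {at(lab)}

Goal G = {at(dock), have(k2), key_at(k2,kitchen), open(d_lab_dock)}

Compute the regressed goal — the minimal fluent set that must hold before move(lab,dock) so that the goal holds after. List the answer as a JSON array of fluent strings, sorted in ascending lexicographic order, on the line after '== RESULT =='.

Regress:
  G ∩ del = {}  (empty — regression defined)
  G \ add = {at(dock), have(k2), key_at(k2,kitchen), open(d_lab_dock)} \ {at(dock)} = {have(k2), key_at(k2,kitchen), open(d_lab_dock)}
  ∪ pre   = {have(k2), key_at(k2,kitchen), open(d_lab_dock)} ∪ {at(lab), open(d_lab_dock)}
          = {at(lab), have(k2), key_at(k2,kitchen), open(d_lab_dock)}

== RESULT ==
["at(lab)", "have(k2)", "key_at(k2,kitchen)", "open(d_lab_dock)"]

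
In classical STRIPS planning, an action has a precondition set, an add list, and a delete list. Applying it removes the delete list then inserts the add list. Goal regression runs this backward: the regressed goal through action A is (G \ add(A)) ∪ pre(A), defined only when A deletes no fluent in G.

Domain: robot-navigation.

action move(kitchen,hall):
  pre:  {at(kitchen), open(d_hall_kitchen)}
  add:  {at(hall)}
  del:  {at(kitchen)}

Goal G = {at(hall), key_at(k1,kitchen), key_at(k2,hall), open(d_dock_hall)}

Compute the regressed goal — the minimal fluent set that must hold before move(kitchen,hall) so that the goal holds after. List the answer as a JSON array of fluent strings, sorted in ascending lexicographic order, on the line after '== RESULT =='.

Regress:
  G ∩ del = {}  (empty — regression defined)
  G \ add = {at(hall), key_at(k1,kitchen), key_at(k2,hall), open(d_dock_hall)} \ {at(hall)} = {key_at(k1,kitchen), key_at(k2,hall), open(d_dock_hall)}
  ∪ pre   = {key_at(k1,kitchen), key_at(k2,hall), open(d_dock_hall)} ∪ {at(kitchen), open(d_hall_kitchen)}
          = {at(kitchen), key_at(k1,kitchen), key_at(k2,hall), open(d_dock_hall), open(d_hall_kitchen)}

== RESULT ==
["at(kitchen)", "key_at(k1,kitchen)", "key_at(k2,hall)", "open(d_dock_hall)", "open(d_hall_kitchen)"]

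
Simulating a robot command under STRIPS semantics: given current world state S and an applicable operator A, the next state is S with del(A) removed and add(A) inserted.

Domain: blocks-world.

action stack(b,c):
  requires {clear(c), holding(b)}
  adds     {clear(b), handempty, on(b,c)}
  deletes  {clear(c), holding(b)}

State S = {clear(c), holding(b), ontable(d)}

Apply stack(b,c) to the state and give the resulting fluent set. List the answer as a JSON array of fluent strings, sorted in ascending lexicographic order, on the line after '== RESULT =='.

Progress:
  pre ⊆ S: {clear(c), holding(b)} ⊆ S  — applicable
  S \ del = {ontable(d)}
  ∪ add   = {clear(b), handempty, on(b,c), ontable(d)}

== RESULT ==
["clear(b)", "handempty", "on(b,c)", "ontable(d)"]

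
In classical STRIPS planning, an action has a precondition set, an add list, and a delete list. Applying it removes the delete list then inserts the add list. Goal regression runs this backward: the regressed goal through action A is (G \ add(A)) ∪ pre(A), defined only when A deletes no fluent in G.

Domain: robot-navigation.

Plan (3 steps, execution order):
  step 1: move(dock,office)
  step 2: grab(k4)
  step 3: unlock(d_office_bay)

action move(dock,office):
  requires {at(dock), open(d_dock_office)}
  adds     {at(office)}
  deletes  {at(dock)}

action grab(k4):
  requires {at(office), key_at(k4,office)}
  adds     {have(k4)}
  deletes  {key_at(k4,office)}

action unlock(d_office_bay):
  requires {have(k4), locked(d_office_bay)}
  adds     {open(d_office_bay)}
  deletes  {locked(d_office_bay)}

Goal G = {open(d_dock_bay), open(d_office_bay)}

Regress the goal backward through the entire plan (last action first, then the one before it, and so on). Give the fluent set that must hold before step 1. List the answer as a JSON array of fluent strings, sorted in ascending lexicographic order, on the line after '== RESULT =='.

Regress step by step:
  through step 3 (unlock(d_office_bay)): drop {open(d_office_bay)}, keep {open(d_dock_bay)}, require {have(k4), locked(d_office_bay)}
    → {have(k4), locked(d_office_bay), open(d_dock_bay)}
  through step 2 (grab(k4)): drop {have(k4)}, keep {locked(d_office_bay), open(d_dock_bay)}, require {at(office), key_at(k4,office)}
    → {at(office), key_at(k4,office), locked(d_office_bay), open(d_dock_bay)}
  through step 1 (move(dock,office)): drop {at(office)}, keep {key_at(k4,office), locked(d_office_bay), open(d_dock_bay)}, require {at(dock), open(d_dock_office)}
    → {at(dock), key_at(k4,office), locked(d_office_bay), open(d_dock_bay), open(d_dock_office)}

== RESULT ==
["at(dock)", "key_at(k4,office)", "locked(d_office_bay)", "open(d_dock_bay)", "open(d_dock_office)"]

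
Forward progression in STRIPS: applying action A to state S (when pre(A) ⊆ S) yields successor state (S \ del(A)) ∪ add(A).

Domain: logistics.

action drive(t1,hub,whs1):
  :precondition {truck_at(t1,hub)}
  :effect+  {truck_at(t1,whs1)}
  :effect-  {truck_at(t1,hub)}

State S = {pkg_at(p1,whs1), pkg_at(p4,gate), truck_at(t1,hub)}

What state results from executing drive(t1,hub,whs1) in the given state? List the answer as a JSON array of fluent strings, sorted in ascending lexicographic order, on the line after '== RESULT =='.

Compute (S \ del) ∪ add:
  pre ⊆ S: {truck_at(t1,hub)} ⊆ S  — applicable
  S \ del = {pkg_at(p1,whs1), pkg_at(p4,gate)}
  ∪ add   = {pkg_at(p1,whs1), pkg_at(p4,gate), truck_at(t1,whs1)}

== RESULT ==
["pkg_at(p1,whs1)", "pkg_at(p4,gate)", "truck_at(t1,whs1)"]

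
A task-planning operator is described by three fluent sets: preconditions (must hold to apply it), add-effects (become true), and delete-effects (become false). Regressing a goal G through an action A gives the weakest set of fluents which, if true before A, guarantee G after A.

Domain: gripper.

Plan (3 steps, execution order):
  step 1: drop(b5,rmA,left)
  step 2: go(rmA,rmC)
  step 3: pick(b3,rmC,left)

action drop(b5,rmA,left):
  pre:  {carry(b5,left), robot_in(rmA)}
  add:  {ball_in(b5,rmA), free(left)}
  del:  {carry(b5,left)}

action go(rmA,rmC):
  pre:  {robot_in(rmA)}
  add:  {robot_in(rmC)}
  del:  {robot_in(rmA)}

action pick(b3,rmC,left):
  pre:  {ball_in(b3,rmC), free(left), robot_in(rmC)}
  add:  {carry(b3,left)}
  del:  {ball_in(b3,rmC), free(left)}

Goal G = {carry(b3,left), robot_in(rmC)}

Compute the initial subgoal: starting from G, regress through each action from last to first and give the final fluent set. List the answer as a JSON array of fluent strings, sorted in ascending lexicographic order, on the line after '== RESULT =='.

Work backward from the goal:
  through step 3 (pick(b3,rmC,left)): drop {carry(b3,left)}, keep {robot_in(rmC)}, require {ball_in(b3,rmC), free(left), robot_in(rmC)}
    → {ball_in(b3,rmC), free(left), robot_in(rmC)}
  through step 2 (go(rmA,rmC)): drop {robot_in(rmC)}, keep {ball_in(b3,rmC), free(left)}, require {robot_in(rmA)}
    → {ball_in(b3,rmC), free(left), robot_in(rmA)}
  through step 1 (drop(b5,rmA,left)): drop {free(left)}, keep {ball_in(b3,rmC), robot_in(rmA)}, require {carry(b5,left), robot_in(rmA)}
    → {ball_in(b3,rmC), carry(b5,left), robot_in(rmA)}

== RESULT ==
["ball_in(b3,rmC)", "carry(b5,left)", "robot_in(rmA)"]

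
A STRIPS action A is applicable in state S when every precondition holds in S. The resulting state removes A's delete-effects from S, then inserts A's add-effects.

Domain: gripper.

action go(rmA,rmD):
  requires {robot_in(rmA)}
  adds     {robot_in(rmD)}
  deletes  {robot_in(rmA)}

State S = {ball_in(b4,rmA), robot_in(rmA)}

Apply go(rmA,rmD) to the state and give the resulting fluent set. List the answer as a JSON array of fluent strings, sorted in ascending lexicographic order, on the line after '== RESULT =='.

Progress:
  pre ⊆ S: {robot_in(rmA)} ⊆ S  — applicable
  S \ del = {ball_in(b4,rmA)}
  ∪ add   = {ball_in(b4,rmA), robot_in(rmD)}

== RESULT ==
["ball_in(b4,rmA)", "robot_in(rmD)"]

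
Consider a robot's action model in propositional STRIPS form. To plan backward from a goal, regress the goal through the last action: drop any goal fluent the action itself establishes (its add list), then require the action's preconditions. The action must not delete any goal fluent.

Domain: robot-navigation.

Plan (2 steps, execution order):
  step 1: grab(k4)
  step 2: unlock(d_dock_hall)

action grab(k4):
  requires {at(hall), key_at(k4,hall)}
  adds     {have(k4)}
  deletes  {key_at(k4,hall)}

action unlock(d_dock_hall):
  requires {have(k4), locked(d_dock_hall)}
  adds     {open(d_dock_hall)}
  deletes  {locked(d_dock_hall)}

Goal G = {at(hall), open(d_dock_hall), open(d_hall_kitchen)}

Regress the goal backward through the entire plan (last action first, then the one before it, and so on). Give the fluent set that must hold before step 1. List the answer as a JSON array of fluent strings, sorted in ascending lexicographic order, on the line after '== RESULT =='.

Regress step by step:
  through step 2 (unlock(d_dock_hall)): drop {open(d_dock_hall)}, keep {at(hall), open(d_hall_kitchen)}, require {have(k4), locked(d_dock_hall)}
    → {at(hall), have(k4), locked(d_dock_hall), open(d_hall_kitchen)}
  through step 1 (grab(k4)): drop {have(k4)}, keep {at(hall), locked(d_dock_hall), open(d_hall_kitchen)}, require {at(hall), key_at(k4,hall)}
    → {at(hall), key_at(k4,hall), locked(d_dock_hall), open(d_hall_kitchen)}

== RESULT ==
["at(hall)", "key_at(k4,hall)", "locked(d_dock_hall)", "open(d_hall_kitchen)"]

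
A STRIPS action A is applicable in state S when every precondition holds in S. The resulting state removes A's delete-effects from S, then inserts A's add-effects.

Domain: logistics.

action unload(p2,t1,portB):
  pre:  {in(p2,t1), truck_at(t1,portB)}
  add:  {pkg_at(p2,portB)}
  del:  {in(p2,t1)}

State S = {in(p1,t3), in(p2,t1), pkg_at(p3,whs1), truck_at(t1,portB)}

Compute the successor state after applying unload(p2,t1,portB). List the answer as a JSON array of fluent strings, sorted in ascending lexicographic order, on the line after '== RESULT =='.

Compute (S \ del) ∪ add:
  pre ⊆ S: {in(p2,t1), truck_at(t1,portB)} ⊆ S  — applicable
  S \ del = {in(p1,t3), pkg_at(p3,whs1), truck_at(t1,portB)}
  ∪ add   = {in(p1,t3), pkg_at(p2,portB), pkg_at(p3,whs1), truck_at(t1,portB)}

== RESULT ==
["in(p1,t3)", "pkg_at(p2,portB)", "pkg_at(p3,whs1)", "truck_at(t1,portB)"]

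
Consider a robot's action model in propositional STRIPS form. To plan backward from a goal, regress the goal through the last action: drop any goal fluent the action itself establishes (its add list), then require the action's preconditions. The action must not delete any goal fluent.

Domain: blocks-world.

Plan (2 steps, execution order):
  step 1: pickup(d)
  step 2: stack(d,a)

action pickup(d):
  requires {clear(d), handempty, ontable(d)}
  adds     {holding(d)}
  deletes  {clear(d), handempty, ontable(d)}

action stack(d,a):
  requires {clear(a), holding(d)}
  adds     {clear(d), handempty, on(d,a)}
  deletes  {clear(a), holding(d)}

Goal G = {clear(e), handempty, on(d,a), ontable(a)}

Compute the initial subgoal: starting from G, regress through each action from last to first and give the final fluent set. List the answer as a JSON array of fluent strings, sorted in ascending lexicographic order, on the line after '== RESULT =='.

Work backward from the goal:
  through step 2 (stack(d,a)): drop {handempty, on(d,a)}, keep {clear(e), ontable(a)}, require {clear(a), holding(d)}
    → {clear(a), clear(e), holding(d), ontable(a)}
  through step 1 (pickup(d)): drop {holding(d)}, keep {clear(a), clear(e), ontable(a)}, require {clear(d), handempty, ontable(d)}
    → {clear(a), clear(d), clear(e), handempty, ontable(a), ontable(d)}

== RESULT ==
["clear(a)", "clear(d)", "clear(e)", "handempty", "ontable(a)", "ontable(d)"]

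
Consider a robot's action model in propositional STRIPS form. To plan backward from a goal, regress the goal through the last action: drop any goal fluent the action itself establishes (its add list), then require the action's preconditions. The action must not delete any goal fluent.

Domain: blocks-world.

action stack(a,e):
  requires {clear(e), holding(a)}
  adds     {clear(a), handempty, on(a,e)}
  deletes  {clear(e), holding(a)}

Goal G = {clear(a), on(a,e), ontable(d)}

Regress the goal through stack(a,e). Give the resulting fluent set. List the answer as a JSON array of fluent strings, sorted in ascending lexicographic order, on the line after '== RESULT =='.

Regress:
  G ∩ del = {}  (empty — regression defined)
  G \ add = {clear(a), on(a,e), ontable(d)} \ {clear(a), handempty, on(a,e)} = {ontable(d)}
  ∪ pre   = {ontable(d)} ∪ {clear(e), holding(a)}
          = {clear(e), holding(a), ontable(d)}

== RESULT ==
["clear(e)", "holding(a)", "ontable(d)"]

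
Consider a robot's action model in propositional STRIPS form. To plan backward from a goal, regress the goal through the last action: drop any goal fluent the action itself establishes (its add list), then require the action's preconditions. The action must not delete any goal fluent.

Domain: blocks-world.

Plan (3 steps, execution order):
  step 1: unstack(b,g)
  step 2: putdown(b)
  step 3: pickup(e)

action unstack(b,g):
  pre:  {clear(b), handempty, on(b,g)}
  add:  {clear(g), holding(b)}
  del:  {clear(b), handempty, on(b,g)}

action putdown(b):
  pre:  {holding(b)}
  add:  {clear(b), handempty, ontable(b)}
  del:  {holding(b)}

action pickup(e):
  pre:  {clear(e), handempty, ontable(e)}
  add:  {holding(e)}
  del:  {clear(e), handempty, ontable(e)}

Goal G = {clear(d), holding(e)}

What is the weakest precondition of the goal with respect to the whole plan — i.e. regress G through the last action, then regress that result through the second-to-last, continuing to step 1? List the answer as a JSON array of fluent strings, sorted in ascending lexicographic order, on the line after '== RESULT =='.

Work backward from the goal:
  through step 3 (pickup(e)): drop {holding(e)}, keep {clear(d)}, require {clear(e), handempty, ontable(e)}
    → {clear(d), clear(e), handempty, ontable(e)}
  through step 2 (putdown(b)): drop {handempty}, keep {clear(d), clear(e), ontable(e)}, require {holding(b)}
    → {clear(d), clear(e), holding(b), ontable(e)}
  through step 1 (unstack(b,g)): drop {holding(b)}, keep {clear(d), clear(e), ontable(e)}, require {clear(b), handempty, on(b,g)}
    → {clear(b), clear(d), clear(e), handempty, on(b,g), ontable(e)}

== RESULT ==
["clear(b)", "clear(d)", "clear(e)", "handempty", "on(b,g)", "ontable(e)"]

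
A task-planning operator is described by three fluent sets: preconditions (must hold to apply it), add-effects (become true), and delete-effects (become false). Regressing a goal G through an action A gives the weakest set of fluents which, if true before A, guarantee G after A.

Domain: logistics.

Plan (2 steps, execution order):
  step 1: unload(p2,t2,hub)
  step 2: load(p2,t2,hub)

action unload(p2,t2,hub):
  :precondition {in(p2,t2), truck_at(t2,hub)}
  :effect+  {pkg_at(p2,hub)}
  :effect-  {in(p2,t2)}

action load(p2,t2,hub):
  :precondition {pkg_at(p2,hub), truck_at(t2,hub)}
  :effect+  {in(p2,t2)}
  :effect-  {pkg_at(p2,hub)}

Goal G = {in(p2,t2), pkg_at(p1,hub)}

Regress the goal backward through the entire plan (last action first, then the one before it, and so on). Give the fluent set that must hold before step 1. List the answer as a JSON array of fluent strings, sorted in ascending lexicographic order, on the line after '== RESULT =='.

Work backward from the goal:
  through step 2 (load(p2,t2,hub)): drop {in(p2,t2)}, keep {pkg_at(p1,hub)}, require {pkg_at(p2,hub), truck_at(t2,hub)}
    → {pkg_at(p1,hub), pkg_at(p2,hub), truck_at(t2,hub)}
  through step 1 (unload(p2,t2,hub)): drop {pkg_at(p2,hub)}, keep {pkg_at(p1,hub), truck_at(t2,hub)}, require {in(p2,t2), truck_at(t2,hub)}
    → {in(p2,t2), pkg_at(p1,hub), truck_at(t2,hub)}

== RESULT ==
["in(p2,t2)", "pkg_at(p1,hub)", "truck_at(t2,hub)"]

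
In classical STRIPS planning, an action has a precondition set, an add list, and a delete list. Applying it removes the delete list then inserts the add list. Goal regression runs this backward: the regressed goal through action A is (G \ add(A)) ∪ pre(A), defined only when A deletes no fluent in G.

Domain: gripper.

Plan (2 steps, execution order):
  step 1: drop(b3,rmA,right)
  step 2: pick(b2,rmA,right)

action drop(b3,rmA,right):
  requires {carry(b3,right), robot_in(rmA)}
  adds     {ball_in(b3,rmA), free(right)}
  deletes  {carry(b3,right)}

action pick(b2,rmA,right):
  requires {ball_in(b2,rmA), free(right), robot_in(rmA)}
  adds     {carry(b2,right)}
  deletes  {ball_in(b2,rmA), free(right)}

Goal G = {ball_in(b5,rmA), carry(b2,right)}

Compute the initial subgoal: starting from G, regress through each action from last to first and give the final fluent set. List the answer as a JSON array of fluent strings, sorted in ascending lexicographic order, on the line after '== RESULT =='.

Regress step by step:
  through step 2 (pick(b2,rmA,right)): drop {carry(b2,right)}, keep {ball_in(b5,rmA)}, require {ball_in(b2,rmA), free(right), robot_in(rmA)}
    → {ball_in(b2,rmA), ball_in(b5,rmA), free(right), robot_in(rmA)}
  through step 1 (drop(b3,rmA,right)): drop {free(right)}, keep {ball_in(b2,rmA), ball_in(b5,rmA), robot_in(rmA)}, require {carry(b3,right), robot_in(rmA)}
    → {ball_in(b2,rmA), ball_in(b5,rmA), carry(b3,right), robot_in(rmA)}

== RESULT ==
["ball_in(b2,rmA)", "ball_in(b5,rmA)", "carry(b3,right)", "robot_in(rmA)"]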